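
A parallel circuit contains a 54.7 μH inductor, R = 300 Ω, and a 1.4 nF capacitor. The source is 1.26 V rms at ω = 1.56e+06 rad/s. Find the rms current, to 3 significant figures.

12.7 mA

X_L = ωL = 85.3 Ω
X_C = 1/(ωC) = 458 Ω
Parallel: admittances add. Y = 1/R + 1/(jωL) + jωC
Y = (0.00333 − j0.00953) S
|Y| = 0.0101 S → |Z| = 1/|Y| = 99.0 Ω, ∠Z = −∠Y = 70.7°
I = V/|Z| = 1.26/99.0 = 12.7 mA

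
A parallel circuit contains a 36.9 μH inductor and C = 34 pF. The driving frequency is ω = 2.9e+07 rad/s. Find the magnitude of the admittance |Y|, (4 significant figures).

51.51 μS

X_L = ωL = 1070 Ω
X_C = 1/(ωC) = 1014 Ω
Parallel: admittances add. Y = 1/(jωL) + jωC
Y = (0 + j5.151e-05) S
|Y| = 5.151e-05 S → |Z| = 1/|Y| = 19410 Ω, ∠Z = −∠Y = -90.00°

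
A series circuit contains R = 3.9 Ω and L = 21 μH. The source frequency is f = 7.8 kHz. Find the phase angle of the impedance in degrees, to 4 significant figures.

14.78°

ω = 2πf = 49010 rad/s
X_L = ωL = 1.029 Ω
Z = 3.900 + j1.029 Ω
|Z| = √(3.900² + 1.029²) = 4.034 Ω
∠Z = arctan(1.029/3.900) = 14.78°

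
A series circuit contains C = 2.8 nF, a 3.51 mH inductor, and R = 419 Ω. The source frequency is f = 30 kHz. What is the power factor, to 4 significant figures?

0.3217

ω = 2πf = 188500 rad/s
X_L = ωL = 661.6 Ω
X_C = 1/(ωC) = 1895 Ω
Net reactance X = X_L − X_C = -1233 Ω
Z = 419.0 − j1233 Ω
|Z| = √(419.0² + 1233²) = 1302 Ω
∠Z = arctan(-1233/419.0) = -71.23°
cos φ = cos(-71.23°) = 0.3217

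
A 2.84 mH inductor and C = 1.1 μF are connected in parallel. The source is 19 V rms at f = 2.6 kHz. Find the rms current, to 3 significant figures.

ω = 2πf = 16340 rad/s
X_L = ωL = 46.4 Ω
X_C = 1/(ωC) = 55.6 Ω
Parallel: admittances add. Y = 1/(jωL) + jωC
Y = (0 − j0.00358) S
|Y| = 0.00358 S → |Z| = 1/|Y| = 279 Ω, ∠Z = −∠Y = 90.0°
I = V/|Z| = 19/279 = 68.1 mA

68.1 mA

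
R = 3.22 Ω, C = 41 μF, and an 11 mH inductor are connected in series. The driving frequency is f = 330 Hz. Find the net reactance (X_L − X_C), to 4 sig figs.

ω = 2πf = 2073 rad/s
X_L = ωL = 22.81 Ω
X_C = 1/(ωC) = 11.76 Ω
X = 22.81 − 11.76 = 11.04 Ω

11.04 Ω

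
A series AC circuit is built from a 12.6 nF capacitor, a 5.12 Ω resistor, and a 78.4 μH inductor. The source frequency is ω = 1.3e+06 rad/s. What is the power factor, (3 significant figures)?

0.124

X_L = ωL = 102 Ω
X_C = 1/(ωC) = 61.1 Ω
Net reactance X = X_L − X_C = 40.9 Ω
Z = 5.12 + j40.9 Ω
|Z| = √(5.12² + 40.9²) = 41.2 Ω
∠Z = arctan(40.9/5.12) = 82.9°
cos φ = cos(82.9°) = 0.124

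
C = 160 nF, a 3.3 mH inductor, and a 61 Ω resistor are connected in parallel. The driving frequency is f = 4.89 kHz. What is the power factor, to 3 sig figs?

ω = 2πf = 30720 rad/s
X_L = ωL = 101 Ω
X_C = 1/(ωC) = 203 Ω
Parallel: admittances add. Y = 1/R + 1/(jωL) + jωC
Y = (0.0164 − j0.00495) S
|Y| = 0.0171 S → |Z| = 1/|Y| = 58.4 Ω, ∠Z = −∠Y = 16.8°
cos φ = cos(16.8°) = 0.957

0.957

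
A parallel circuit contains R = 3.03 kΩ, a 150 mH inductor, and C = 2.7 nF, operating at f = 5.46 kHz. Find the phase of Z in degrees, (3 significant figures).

ω = 2πf = 34310 rad/s
X_L = ωL = 5150 Ω
X_C = 1/(ωC) = 10800 Ω
Parallel: admittances add. Y = 1/R + 1/(jωL) + jωC
Y = (0.000330 − j0.000102) S
|Y| = 0.000345 S → |Z| = 1/|Y| = 2900 Ω, ∠Z = −∠Y = 17.1°

17.1°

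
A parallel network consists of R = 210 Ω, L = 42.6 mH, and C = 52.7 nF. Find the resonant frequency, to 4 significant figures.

ω₀ = 1/√(LC) = 1/√(0.0426 × 5.27e-08) = 21110 rad/s
f₀ = ω₀/(2π) = 3.359 kHz

3.359 kHz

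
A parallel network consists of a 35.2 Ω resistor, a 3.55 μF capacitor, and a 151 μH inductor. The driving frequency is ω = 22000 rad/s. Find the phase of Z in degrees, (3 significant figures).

X_L = ωL = 3.32 Ω
X_C = 1/(ωC) = 12.8 Ω
Parallel: admittances add. Y = 1/R + 1/(jωL) + jωC
Y = (0.0284 − j0.223) S
|Y| = 0.225 S → |Z| = 1/|Y| = 4.45 Ω, ∠Z = −∠Y = 82.7°

82.7°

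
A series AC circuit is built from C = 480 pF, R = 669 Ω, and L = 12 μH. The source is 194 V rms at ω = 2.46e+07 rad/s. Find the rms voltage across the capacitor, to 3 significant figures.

23.4 V

X_L = ωL = 295 Ω
X_C = 1/(ωC) = 84.7 Ω
Net reactance X = X_L − X_C = 211 Ω
Z = 669 + j211 Ω
|Z| = √(669² + 211²) = 701 Ω
I = V/|Z| = 277 mA
V_C = I·|Z_C| = 0.277 × 84.7 = 23.4 V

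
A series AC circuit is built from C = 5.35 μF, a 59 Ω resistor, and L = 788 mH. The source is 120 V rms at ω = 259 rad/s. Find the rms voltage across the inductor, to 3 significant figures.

X_L = ωL = 204 Ω
X_C = 1/(ωC) = 722 Ω
Net reactance X = X_L − X_C = -518 Ω
Z = 59.0 − j518 Ω
|Z| = √(59.0² + 518²) = 521 Ω
I = V/|Z| = 230 mA
V_L = I·|Z_L| = 0.230 × 204 = 47.0 V

47.0 V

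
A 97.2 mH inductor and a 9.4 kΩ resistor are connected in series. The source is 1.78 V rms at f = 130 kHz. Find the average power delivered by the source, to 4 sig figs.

ω = 2πf = 816800 rad/s
X_L = ωL = 79390 Ω
Z = 9400 + j79390 Ω
|Z| = √(9400² + 79390²) = 79950 Ω
∠Z = arctan(79390/9400) = 83.25°
I = V/|Z| = 22.26 μA
P = VI cos φ = 1.78 × 2.226e-05 × cos(83.25°) = 4.660 μW

4.660 μW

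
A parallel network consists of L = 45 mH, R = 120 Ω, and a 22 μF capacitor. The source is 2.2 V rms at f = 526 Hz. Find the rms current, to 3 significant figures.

146 mA

ω = 2πf = 3305 rad/s
X_L = ωL = 149 Ω
X_C = 1/(ωC) = 13.8 Ω
Parallel: admittances add. Y = 1/R + 1/(jωL) + jωC
Y = (0.00833 + j0.0660) S
|Y| = 0.0665 S → |Z| = 1/|Y| = 15.0 Ω, ∠Z = −∠Y = -82.8°
I = V/|Z| = 2.2/15.0 = 146 mA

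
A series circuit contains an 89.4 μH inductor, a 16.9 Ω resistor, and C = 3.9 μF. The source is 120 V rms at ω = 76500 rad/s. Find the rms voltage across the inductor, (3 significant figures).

47.6 V

X_L = ωL = 6.84 Ω
X_C = 1/(ωC) = 3.35 Ω
Net reactance X = X_L − X_C = 3.49 Ω
Z = 16.9 + j3.49 Ω
|Z| = √(16.9² + 3.49²) = 17.3 Ω
I = V/|Z| = 6.95 A
V_L = I·|Z_L| = 6.95 × 6.84 = 47.6 V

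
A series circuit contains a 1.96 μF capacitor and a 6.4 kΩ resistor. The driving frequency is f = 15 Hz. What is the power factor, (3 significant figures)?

ω = 2πf = 94.25 rad/s
X_C = 1/(ωC) = 5410 Ω
Z = 6400 − j5410 Ω
|Z| = √(6400² + 5410²) = 8380 Ω
∠Z = arctan(-5410/6400) = -40.2°
cos φ = cos(-40.2°) = 0.764

0.764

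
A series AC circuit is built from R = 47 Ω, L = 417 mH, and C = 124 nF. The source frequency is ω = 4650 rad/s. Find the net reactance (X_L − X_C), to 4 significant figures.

X_L = ωL = 1939 Ω
X_C = 1/(ωC) = 1734 Ω
X = 1939 − 1734 = 204.7 Ω

204.7 Ω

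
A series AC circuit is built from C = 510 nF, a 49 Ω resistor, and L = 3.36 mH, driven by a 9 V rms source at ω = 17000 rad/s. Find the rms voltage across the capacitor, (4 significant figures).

13.64 V

X_L = ωL = 57.12 Ω
X_C = 1/(ωC) = 115.3 Ω
Net reactance X = X_L − X_C = -58.22 Ω
Z = 49.00 − j58.22 Ω
|Z| = √(49.00² + 58.22²) = 76.10 Ω
I = V/|Z| = 118.3 mA
V_C = I·|Z_C| = 0.1183 × 115.3 = 13.64 V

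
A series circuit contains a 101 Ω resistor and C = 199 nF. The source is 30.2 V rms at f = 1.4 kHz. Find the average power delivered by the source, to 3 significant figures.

274 mW

ω = 2πf = 8796 rad/s
X_C = 1/(ωC) = 571 Ω
Z = 101 − j571 Ω
|Z| = √(101² + 571²) = 580 Ω
∠Z = arctan(-571/101) = -80.0°
I = V/|Z| = 52.1 mA
P = VI cos φ = 30.2 × 0.0521 × cos(-80.0°) = 274 mW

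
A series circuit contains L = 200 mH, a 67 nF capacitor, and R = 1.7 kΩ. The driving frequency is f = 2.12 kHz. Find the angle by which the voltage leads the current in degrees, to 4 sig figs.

ω = 2πf = 13320 rad/s
X_L = ωL = 2664 Ω
X_C = 1/(ωC) = 1120 Ω
Net reactance X = X_L − X_C = 1544 Ω
Z = 1700 + j1544 Ω
|Z| = √(1700² + 1544²) = 2296 Ω
∠Z = arctan(1544/1700) = 42.24°

42.24°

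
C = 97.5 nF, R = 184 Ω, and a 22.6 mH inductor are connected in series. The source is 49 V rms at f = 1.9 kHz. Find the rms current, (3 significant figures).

ω = 2πf = 11940 rad/s
X_L = ωL = 270 Ω
X_C = 1/(ωC) = 859 Ω
Net reactance X = X_L − X_C = -589 Ω
Z = 184 − j589 Ω
|Z| = √(184² + 589²) = 617 Ω
I = V/|Z| = 49/617 = 79.4 mA

79.4 mA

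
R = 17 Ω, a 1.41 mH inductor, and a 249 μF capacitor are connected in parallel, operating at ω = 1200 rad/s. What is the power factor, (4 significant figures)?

X_L = ωL = 1.692 Ω
X_C = 1/(ωC) = 3.347 Ω
Parallel: admittances add. Y = 1/R + 1/(jωL) + jωC
Y = (0.05882 − j0.2922) S
|Y| = 0.2981 S → |Z| = 1/|Y| = 3.355 Ω, ∠Z = −∠Y = 78.62°
cos φ = cos(78.62°) = 0.1973

0.1973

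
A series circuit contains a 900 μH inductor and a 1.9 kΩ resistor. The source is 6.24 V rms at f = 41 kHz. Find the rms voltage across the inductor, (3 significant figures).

ω = 2πf = 257600 rad/s
X_L = ωL = 232 Ω
Z = 1900 + j232 Ω
|Z| = √(1900² + 232²) = 1910 Ω
I = V/|Z| = 3.26 mA
V_L = I·|Z_L| = 0.00326 × 232 = 0.756 V

0.756 V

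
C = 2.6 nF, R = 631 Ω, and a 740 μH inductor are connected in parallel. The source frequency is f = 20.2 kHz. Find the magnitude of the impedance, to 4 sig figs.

ω = 2πf = 126900 rad/s
X_L = ωL = 93.92 Ω
X_C = 1/(ωC) = 3030 Ω
Parallel: admittances add. Y = 1/R + 1/(jωL) + jωC
Y = (0.001585 − j0.01032) S
|Y| = 0.01044 S → |Z| = 1/|Y| = 95.80 Ω, ∠Z = −∠Y = 81.27°

95.80 Ω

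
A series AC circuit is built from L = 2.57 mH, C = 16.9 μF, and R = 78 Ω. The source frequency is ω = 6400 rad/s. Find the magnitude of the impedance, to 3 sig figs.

78.3 Ω

X_L = ωL = 16.4 Ω
X_C = 1/(ωC) = 9.25 Ω
Net reactance X = X_L − X_C = 7.20 Ω
Z = 78.0 + j7.20 Ω
|Z| = √(78.0² + 7.20²) = 78.3 Ω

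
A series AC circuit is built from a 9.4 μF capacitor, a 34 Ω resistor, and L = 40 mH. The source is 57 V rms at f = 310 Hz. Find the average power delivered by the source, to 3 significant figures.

65.0 W

ω = 2πf = 1948 rad/s
X_L = ωL = 77.9 Ω
X_C = 1/(ωC) = 54.6 Ω
Net reactance X = X_L − X_C = 23.3 Ω
Z = 34.0 + j23.3 Ω
|Z| = √(34.0² + 23.3²) = 41.2 Ω
∠Z = arctan(23.3/34.0) = 34.4°
I = V/|Z| = 1.38 A
P = VI cos φ = 57 × 1.38 × cos(34.4°) = 65.0 W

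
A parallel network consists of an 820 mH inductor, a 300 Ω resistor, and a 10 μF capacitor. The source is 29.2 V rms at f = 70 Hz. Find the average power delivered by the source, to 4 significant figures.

ω = 2πf = 439.8 rad/s
X_L = ωL = 360.7 Ω
X_C = 1/(ωC) = 227.4 Ω
Parallel: admittances add. Y = 1/R + 1/(jωL) + jωC
Y = (0.003333 + j0.001625) S
|Y| = 0.003709 S → |Z| = 1/|Y| = 269.6 Ω, ∠Z = −∠Y = -26.00°
I = V/|Z| = 108.3 mA
P = VI cos φ = 29.2 × 0.1083 × cos(-26.00°) = 2.842 W

2.842 W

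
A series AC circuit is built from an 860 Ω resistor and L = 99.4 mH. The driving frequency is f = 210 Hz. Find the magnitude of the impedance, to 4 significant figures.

869.9 Ω

ω = 2πf = 1319 rad/s
X_L = ωL = 131.2 Ω
Z = 860.0 + j131.2 Ω
|Z| = √(860.0² + 131.2²) = 869.9 Ω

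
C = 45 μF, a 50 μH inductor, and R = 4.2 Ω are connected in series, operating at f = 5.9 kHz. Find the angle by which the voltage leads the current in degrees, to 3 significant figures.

16.6°

ω = 2πf = 37070 rad/s
X_L = ωL = 1.85 Ω
X_C = 1/(ωC) = 0.599 Ω
Net reactance X = X_L − X_C = 1.25 Ω
Z = 4.20 + j1.25 Ω
|Z| = √(4.20² + 1.25²) = 4.38 Ω
∠Z = arctan(1.25/4.20) = 16.6°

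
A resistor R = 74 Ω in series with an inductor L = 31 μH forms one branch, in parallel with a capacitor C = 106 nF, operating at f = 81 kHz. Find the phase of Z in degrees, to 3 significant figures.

ω = 2πf = 508900 rad/s
X_L = ωL = 15.8 Ω
X_C = 1/(ωC) = 18.5 Ω
Branch 1 (R+jX_L): Z₁ = 74.0 + j15.8 Ω, |Z₁| = 75.7 Ω
Branch 2 (−jX_C): Z₂ = −j18.5 Ω
Parallel: Z = Z₁Z₂/(Z₁+Z₂), |Z| = 18.9 Ω, ∠Z = -75.8°

-75.8°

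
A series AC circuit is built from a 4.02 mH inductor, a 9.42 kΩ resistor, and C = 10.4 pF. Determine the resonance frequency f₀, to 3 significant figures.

ω₀ = 1/√(LC) = 1/√(0.00402 × 1.04e-11) = 4.891e+06 rad/s
f₀ = ω₀/(2π) = 778 kHz

778 kHz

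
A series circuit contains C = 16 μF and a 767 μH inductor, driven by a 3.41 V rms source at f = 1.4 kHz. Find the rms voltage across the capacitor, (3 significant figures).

67.6 V

ω = 2πf = 8796 rad/s
X_L = ωL = 6.75 Ω
X_C = 1/(ωC) = 7.11 Ω
Net reactance X = X_L − X_C = -0.358 Ω
Z = − j0.358 Ω
|Z| = √(0² + 0.358²) = 0.358 Ω
I = V/|Z| = 9.52 A
V_C = I·|Z_C| = 9.52 × 7.11 = 67.6 V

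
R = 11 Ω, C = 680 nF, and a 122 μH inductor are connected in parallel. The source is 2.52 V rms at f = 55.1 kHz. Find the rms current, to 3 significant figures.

ω = 2πf = 346200 rad/s
X_L = ωL = 42.2 Ω
X_C = 1/(ωC) = 4.25 Ω
Parallel: admittances add. Y = 1/R + 1/(jωL) + jωC
Y = (0.0909 + j0.212) S
|Y| = 0.230 S → |Z| = 1/|Y| = 4.34 Ω, ∠Z = −∠Y = -66.8°
I = V/|Z| = 2.52/4.34 = 581 mA

581 mA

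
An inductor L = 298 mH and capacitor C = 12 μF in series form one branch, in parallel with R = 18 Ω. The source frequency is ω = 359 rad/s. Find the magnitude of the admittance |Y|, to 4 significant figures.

56.13 mS

X_L = ωL = 107.0 Ω
X_C = 1/(ωC) = 232.1 Ω
Branch 1: Z₁ = R = 18.00 Ω
Branch 2 (series LC): Z₂ = j(X_L − X_C) = −j125.1 Ω
Parallel: Z = Z₁Z₂/(Z₁+Z₂), |Z| = 17.82 Ω, ∠Z = -8.185°
|Y| = 1/|Z| = 56.13 mS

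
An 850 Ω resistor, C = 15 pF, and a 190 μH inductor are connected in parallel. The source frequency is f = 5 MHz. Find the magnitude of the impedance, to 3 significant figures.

ω = 2πf = 3.142e+07 rad/s
X_L = ωL = 5970 Ω
X_C = 1/(ωC) = 2120 Ω
Parallel: admittances add. Y = 1/R + 1/(jωL) + jωC
Y = (0.00118 + j0.000304) S
|Y| = 0.00122 S → |Z| = 1/|Y| = 823 Ω, ∠Z = −∠Y = -14.5°

823 Ω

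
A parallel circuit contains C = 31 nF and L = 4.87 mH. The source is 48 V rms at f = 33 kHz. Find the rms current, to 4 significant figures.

261.0 mA

ω = 2πf = 207300 rad/s
X_L = ωL = 1010 Ω
X_C = 1/(ωC) = 155.6 Ω
Parallel: admittances add. Y = 1/(jωL) + jωC
Y = (0 + j0.005437) S
|Y| = 0.005437 S → |Z| = 1/|Y| = 183.9 Ω, ∠Z = −∠Y = -90.00°
I = V/|Z| = 48/183.9 = 261.0 mA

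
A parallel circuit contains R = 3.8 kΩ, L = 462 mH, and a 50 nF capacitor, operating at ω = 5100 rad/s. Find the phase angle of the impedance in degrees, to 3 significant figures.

X_L = ωL = 2360 Ω
X_C = 1/(ωC) = 3920 Ω
Parallel: admittances add. Y = 1/R + 1/(jωL) + jωC
Y = (0.000263 − j0.000169) S
|Y| = 0.000313 S → |Z| = 1/|Y| = 3200 Ω, ∠Z = −∠Y = 32.8°

32.8°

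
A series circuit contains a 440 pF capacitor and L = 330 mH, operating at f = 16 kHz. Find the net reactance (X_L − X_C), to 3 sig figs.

10600 Ω

ω = 2πf = 100500 rad/s
X_L = ωL = 33200 Ω
X_C = 1/(ωC) = 22600 Ω
X = 33200 − 22600 = 10600 Ω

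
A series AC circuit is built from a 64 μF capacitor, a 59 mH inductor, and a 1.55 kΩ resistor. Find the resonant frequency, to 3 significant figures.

81.9 Hz

ω₀ = 1/√(LC) = 1/√(0.059 × 6.4e-05) = 514.6 rad/s
f₀ = ω₀/(2π) = 81.9 Hz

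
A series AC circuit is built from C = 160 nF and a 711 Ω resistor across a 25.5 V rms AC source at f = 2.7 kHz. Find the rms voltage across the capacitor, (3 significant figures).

11.7 V

ω = 2πf = 16960 rad/s
X_C = 1/(ωC) = 368 Ω
Z = 711 − j368 Ω
|Z| = √(711² + 368²) = 801 Ω
I = V/|Z| = 31.8 mA
V_C = I·|Z_C| = 0.0318 × 368 = 11.7 V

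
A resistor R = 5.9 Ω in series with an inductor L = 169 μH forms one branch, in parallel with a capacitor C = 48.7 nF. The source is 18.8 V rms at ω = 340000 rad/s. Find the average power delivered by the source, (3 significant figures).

625 mW

X_L = ωL = 57.5 Ω
X_C = 1/(ωC) = 60.4 Ω
Branch 1 (R+jX_L): Z₁ = 5.90 + j57.5 Ω, |Z₁| = 57.8 Ω
Branch 2 (−jX_C): Z₂ = −j60.4 Ω
Parallel: Z = Z₁Z₂/(Z₁+Z₂), |Z| = 529 Ω, ∠Z = 20.6°
I = V/|Z| = 35.5 mA
P = VI cos φ = 18.8 × 0.0355 × cos(20.6°) = 625 mW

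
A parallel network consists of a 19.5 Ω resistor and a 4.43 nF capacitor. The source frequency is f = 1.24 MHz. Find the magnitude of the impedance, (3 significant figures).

16.2 Ω

ω = 2πf = 7.791e+06 rad/s
X_C = 1/(ωC) = 29.0 Ω
Parallel: admittances add. Y = 1/R + jωC
Y = (0.0513 + j0.0345) S
|Y| = 0.0618 S → |Z| = 1/|Y| = 16.2 Ω, ∠Z = −∠Y = -33.9°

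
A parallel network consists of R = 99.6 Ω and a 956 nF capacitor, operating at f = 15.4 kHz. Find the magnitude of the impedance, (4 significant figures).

10.75 Ω

ω = 2πf = 96760 rad/s
X_C = 1/(ωC) = 10.81 Ω
Parallel: admittances add. Y = 1/R + jωC
Y = (0.01004 + j0.09250) S
|Y| = 0.09305 S → |Z| = 1/|Y| = 10.75 Ω, ∠Z = −∠Y = -83.81°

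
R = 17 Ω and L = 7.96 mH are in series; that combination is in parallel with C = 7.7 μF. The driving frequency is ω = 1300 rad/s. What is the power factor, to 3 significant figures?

X_L = ωL = 10.3 Ω
X_C = 1/(ωC) = 99.9 Ω
Branch 1 (R+jX_L): Z₁ = 17.0 + j10.3 Ω, |Z₁| = 19.9 Ω
Branch 2 (−jX_C): Z₂ = −j99.9 Ω
Parallel: Z = Z₁Z₂/(Z₁+Z₂), |Z| = 21.8 Ω, ∠Z = 20.6°
cos φ = cos(20.6°) = 0.936

0.936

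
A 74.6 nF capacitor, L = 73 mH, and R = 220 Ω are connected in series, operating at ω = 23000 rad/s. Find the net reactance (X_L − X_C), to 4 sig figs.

1096 Ω

X_L = ωL = 1679 Ω
X_C = 1/(ωC) = 582.8 Ω
X = 1679 − 582.8 = 1096 Ω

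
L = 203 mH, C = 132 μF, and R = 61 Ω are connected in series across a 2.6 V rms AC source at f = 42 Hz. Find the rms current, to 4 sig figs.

39.47 mA

ω = 2πf = 263.9 rad/s
X_L = ωL = 53.57 Ω
X_C = 1/(ωC) = 28.71 Ω
Net reactance X = X_L − X_C = 24.86 Ω
Z = 61.00 + j24.86 Ω
|Z| = √(61.00² + 24.86²) = 65.87 Ω
I = V/|Z| = 2.6/65.87 = 39.47 mA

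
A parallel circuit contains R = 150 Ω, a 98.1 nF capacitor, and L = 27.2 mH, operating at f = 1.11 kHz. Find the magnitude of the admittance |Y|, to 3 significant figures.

8.09 mS

ω = 2πf = 6974 rad/s
X_L = ωL = 190 Ω
X_C = 1/(ωC) = 1460 Ω
Parallel: admittances add. Y = 1/R + 1/(jωL) + jωC
Y = (0.00667 − j0.00459) S
|Y| = 0.00809 S → |Z| = 1/|Y| = 124 Ω, ∠Z = −∠Y = 34.5°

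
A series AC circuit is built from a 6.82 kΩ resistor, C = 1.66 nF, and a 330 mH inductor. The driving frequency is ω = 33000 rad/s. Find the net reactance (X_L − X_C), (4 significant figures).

-7365 Ω

X_L = ωL = 10890 Ω
X_C = 1/(ωC) = 18250 Ω
X = 10890 − 18250 = -7365 Ω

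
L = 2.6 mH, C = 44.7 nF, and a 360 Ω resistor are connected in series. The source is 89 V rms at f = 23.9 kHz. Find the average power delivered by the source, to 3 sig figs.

15.2 W

ω = 2πf = 150200 rad/s
X_L = ωL = 390 Ω
X_C = 1/(ωC) = 149 Ω
Net reactance X = X_L − X_C = 241 Ω
Z = 360 + j241 Ω
|Z| = √(360² + 241²) = 433 Ω
∠Z = arctan(241/360) = 33.9°
I = V/|Z| = 205 mA
P = VI cos φ = 89 × 0.205 × cos(33.9°) = 15.2 W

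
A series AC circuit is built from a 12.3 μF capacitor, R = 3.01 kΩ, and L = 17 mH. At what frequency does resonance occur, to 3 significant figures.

ω₀ = 1/√(LC) = 1/√(0.017 × 1.23e-05) = 2187 rad/s
f₀ = ω₀/(2π) = 348 Hz

348 Hz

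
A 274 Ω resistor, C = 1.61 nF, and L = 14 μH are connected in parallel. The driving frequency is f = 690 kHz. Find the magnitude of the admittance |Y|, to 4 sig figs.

10.17 mS

ω = 2πf = 4.335e+06 rad/s
X_L = ωL = 60.70 Ω
X_C = 1/(ωC) = 143.3 Ω
Parallel: admittances add. Y = 1/R + 1/(jωL) + jωC
Y = (0.003650 − j0.009496) S
|Y| = 0.01017 S → |Z| = 1/|Y| = 98.30 Ω, ∠Z = −∠Y = 68.98°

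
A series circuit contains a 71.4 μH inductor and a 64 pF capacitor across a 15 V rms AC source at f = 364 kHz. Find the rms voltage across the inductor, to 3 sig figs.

ω = 2πf = 2.287e+06 rad/s
X_L = ωL = 163 Ω
X_C = 1/(ωC) = 6830 Ω
Net reactance X = X_L − X_C = -6670 Ω
Z = − j6670 Ω
|Z| = √(0² + 6670²) = 6670 Ω
I = V/|Z| = 2.25 mA
V_L = I·|Z_L| = 0.00225 × 163 = 0.367 V

0.367 V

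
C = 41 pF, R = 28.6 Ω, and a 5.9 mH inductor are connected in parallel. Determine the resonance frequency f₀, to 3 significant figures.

324 kHz

ω₀ = 1/√(LC) = 1/√(0.0059 × 4.1e-11) = 2.033e+06 rad/s
f₀ = ω₀/(2π) = 324 kHz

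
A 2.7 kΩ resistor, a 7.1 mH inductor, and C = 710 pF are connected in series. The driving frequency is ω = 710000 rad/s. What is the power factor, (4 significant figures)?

X_L = ωL = 5041 Ω
X_C = 1/(ωC) = 1984 Ω
Net reactance X = X_L − X_C = 3057 Ω
Z = 2700 + j3057 Ω
|Z| = √(2700² + 3057²) = 4079 Ω
∠Z = arctan(3057/2700) = 48.55°
cos φ = cos(48.55°) = 0.6620

0.6620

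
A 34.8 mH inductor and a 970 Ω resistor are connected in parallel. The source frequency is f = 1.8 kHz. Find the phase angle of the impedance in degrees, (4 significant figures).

67.92°

ω = 2πf = 11310 rad/s
X_L = ωL = 393.6 Ω
Parallel: admittances add. Y = 1/R + 1/(jωL)
Y = (0.001031 − j0.002541) S
|Y| = 0.002742 S → |Z| = 1/|Y| = 364.7 Ω, ∠Z = −∠Y = 67.92°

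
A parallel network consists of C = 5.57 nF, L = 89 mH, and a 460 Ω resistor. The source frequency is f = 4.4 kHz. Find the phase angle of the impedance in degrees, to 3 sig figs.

ω = 2πf = 27650 rad/s
X_L = ωL = 2460 Ω
X_C = 1/(ωC) = 6490 Ω
Parallel: admittances add. Y = 1/R + 1/(jωL) + jωC
Y = (0.00217 − j0.000252) S
|Y| = 0.00219 S → |Z| = 1/|Y| = 457 Ω, ∠Z = −∠Y = 6.62°

6.62°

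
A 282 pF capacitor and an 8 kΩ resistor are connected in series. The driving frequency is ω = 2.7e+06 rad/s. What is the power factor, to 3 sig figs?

0.987

X_C = 1/(ωC) = 1310 Ω
Z = 8000 − j1310 Ω
|Z| = √(8000² + 1310²) = 8110 Ω
∠Z = arctan(-1310/8000) = -9.32°
cos φ = cos(-9.32°) = 0.987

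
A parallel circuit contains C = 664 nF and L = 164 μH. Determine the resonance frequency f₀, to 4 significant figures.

ω₀ = 1/√(LC) = 1/√(0.000164 × 6.64e-07) = 95830 rad/s
f₀ = ω₀/(2π) = 15.25 kHz

15.25 kHz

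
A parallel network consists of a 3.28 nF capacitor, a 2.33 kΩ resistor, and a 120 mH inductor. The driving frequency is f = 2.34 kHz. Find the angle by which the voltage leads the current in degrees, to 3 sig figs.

50.4°

ω = 2πf = 14700 rad/s
X_L = ωL = 1760 Ω
X_C = 1/(ωC) = 20700 Ω
Parallel: admittances add. Y = 1/R + 1/(jωL) + jωC
Y = (0.000429 − j0.000519) S
|Y| = 0.000673 S → |Z| = 1/|Y| = 1490 Ω, ∠Z = −∠Y = 50.4°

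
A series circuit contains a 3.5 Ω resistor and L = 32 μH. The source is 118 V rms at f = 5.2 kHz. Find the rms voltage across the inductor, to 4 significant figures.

33.77 V

ω = 2πf = 32670 rad/s
X_L = ωL = 1.046 Ω
Z = 3.500 + j1.046 Ω
|Z| = √(3.500² + 1.046²) = 3.653 Ω
I = V/|Z| = 32.30 A
V_L = I·|Z_L| = 32.30 × 1.046 = 33.77 V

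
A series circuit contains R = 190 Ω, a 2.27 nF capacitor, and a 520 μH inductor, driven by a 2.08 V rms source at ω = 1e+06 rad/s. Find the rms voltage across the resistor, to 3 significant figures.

1.92 V

X_L = ωL = 520 Ω
X_C = 1/(ωC) = 441 Ω
Net reactance X = X_L − X_C = 79.5 Ω
Z = 190 + j79.5 Ω
|Z| = √(190² + 79.5²) = 206 Ω
I = V/|Z| = 10.1 mA
V_R = I·|Z_R| = 0.0101 × 190 = 1.92 V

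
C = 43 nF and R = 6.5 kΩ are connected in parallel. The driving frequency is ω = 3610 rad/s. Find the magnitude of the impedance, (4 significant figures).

4576 Ω

X_C = 1/(ωC) = 6442 Ω
Parallel: admittances add. Y = 1/R + jωC
Y = (0.0001538 + j0.0001552) S
|Y| = 0.0002186 S → |Z| = 1/|Y| = 4576 Ω, ∠Z = −∠Y = -45.26°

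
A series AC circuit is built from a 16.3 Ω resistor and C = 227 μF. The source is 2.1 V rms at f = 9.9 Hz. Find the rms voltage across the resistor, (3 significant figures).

0.471 V

ω = 2πf = 62.20 rad/s
X_C = 1/(ωC) = 70.8 Ω
Z = 16.3 − j70.8 Ω
|Z| = √(16.3² + 70.8²) = 72.7 Ω
I = V/|Z| = 28.9 mA
V_R = I·|Z_R| = 0.0289 × 16.3 = 0.471 V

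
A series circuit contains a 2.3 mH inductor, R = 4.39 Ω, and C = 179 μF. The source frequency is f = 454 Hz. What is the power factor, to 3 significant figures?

0.690

ω = 2πf = 2853 rad/s
X_L = ωL = 6.56 Ω
X_C = 1/(ωC) = 1.96 Ω
Net reactance X = X_L − X_C = 4.60 Ω
Z = 4.39 + j4.60 Ω
|Z| = √(4.39² + 4.60²) = 6.36 Ω
∠Z = arctan(4.60/4.39) = 46.4°
cos φ = cos(46.4°) = 0.690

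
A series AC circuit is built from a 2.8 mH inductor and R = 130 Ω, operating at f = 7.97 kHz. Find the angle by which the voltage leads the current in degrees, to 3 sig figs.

47.2°

ω = 2πf = 50080 rad/s
X_L = ωL = 140 Ω
Z = 130 + j140 Ω
|Z| = √(130² + 140²) = 191 Ω
∠Z = arctan(140/130) = 47.2°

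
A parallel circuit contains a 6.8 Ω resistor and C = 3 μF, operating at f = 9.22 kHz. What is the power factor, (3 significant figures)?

ω = 2πf = 57930 rad/s
X_C = 1/(ωC) = 5.75 Ω
Parallel: admittances add. Y = 1/R + jωC
Y = (0.147 + j0.174) S
|Y| = 0.228 S → |Z| = 1/|Y| = 4.39 Ω, ∠Z = −∠Y = -49.8°
cos φ = cos(-49.8°) = 0.646

0.646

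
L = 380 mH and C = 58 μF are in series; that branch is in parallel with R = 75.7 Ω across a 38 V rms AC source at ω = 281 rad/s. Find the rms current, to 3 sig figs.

X_L = ωL = 107 Ω
X_C = 1/(ωC) = 61.4 Ω
Branch 1: Z₁ = R = 75.7 Ω
Branch 2 (series LC): Z₂ = j(X_L − X_C) = j45.4 Ω
Parallel: Z = Z₁Z₂/(Z₁+Z₂), |Z| = 38.9 Ω, ∠Z = 59.0°
I = V/|Z| = 38/38.9 = 976 mA

976 mA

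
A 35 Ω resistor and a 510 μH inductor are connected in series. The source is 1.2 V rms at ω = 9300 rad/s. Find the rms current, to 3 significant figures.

X_L = ωL = 4.74 Ω
Z = 35.0 + j4.74 Ω
|Z| = √(35.0² + 4.74²) = 35.3 Ω
I = V/|Z| = 1.2/35.3 = 34.0 mA

34.0 mA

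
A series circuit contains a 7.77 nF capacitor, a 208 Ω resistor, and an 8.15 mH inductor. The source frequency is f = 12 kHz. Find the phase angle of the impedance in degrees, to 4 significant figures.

ω = 2πf = 75400 rad/s
X_L = ωL = 614.5 Ω
X_C = 1/(ωC) = 1707 Ω
Net reactance X = X_L − X_C = -1092 Ω
Z = 208.0 − j1092 Ω
|Z| = √(208.0² + 1092²) = 1112 Ω
∠Z = arctan(-1092/208.0) = -79.22°

-79.22°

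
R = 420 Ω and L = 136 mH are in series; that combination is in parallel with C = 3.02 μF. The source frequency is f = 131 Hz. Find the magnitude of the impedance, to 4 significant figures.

ω = 2πf = 823.1 rad/s
X_L = ωL = 111.9 Ω
X_C = 1/(ωC) = 402.3 Ω
Branch 1 (R+jX_L): Z₁ = 420.0 + j111.9 Ω, |Z₁| = 434.7 Ω
Branch 2 (−jX_C): Z₂ = −j402.3 Ω
Parallel: Z = Z₁Z₂/(Z₁+Z₂), |Z| = 342.5 Ω, ∠Z = -40.42°

342.5 Ω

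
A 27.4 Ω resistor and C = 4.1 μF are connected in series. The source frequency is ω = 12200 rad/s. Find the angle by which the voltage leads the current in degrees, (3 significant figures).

X_C = 1/(ωC) = 20.0 Ω
Z = 27.4 − j20.0 Ω
|Z| = √(27.4² + 20.0²) = 33.9 Ω
∠Z = arctan(-20.0/27.4) = -36.1°

-36.1°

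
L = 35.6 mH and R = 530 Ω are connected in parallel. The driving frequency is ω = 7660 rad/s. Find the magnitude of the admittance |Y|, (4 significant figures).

X_L = ωL = 272.7 Ω
Parallel: admittances add. Y = 1/R + 1/(jωL)
Y = (0.001887 − j0.003667) S
|Y| = 0.004124 S → |Z| = 1/|Y| = 242.5 Ω, ∠Z = −∠Y = 62.77°

4.124 mS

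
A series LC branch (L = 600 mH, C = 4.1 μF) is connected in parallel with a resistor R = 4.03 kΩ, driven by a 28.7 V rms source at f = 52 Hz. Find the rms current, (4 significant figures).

ω = 2πf = 326.7 rad/s
X_L = ωL = 196.0 Ω
X_C = 1/(ωC) = 746.5 Ω
Branch 1: Z₁ = R = 4030 Ω
Branch 2 (series LC): Z₂ = j(X_L − X_C) = −j550.5 Ω
Parallel: Z = Z₁Z₂/(Z₁+Z₂), |Z| = 545.4 Ω, ∠Z = -82.22°
I = V/|Z| = 28.7/545.4 = 52.62 mA

52.62 mA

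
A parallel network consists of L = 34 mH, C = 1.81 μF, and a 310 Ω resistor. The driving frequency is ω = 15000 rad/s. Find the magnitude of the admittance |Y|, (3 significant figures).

25.4 mS

X_L = ωL = 510 Ω
X_C = 1/(ωC) = 36.8 Ω
Parallel: admittances add. Y = 1/R + 1/(jωL) + jωC
Y = (0.00323 + j0.0252) S
|Y| = 0.0254 S → |Z| = 1/|Y| = 39.4 Ω, ∠Z = −∠Y = -82.7°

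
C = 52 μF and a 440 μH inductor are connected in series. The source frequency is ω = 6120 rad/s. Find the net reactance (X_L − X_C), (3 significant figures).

-0.449 Ω

X_L = ωL = 2.69 Ω
X_C = 1/(ωC) = 3.14 Ω
X = 2.69 − 3.14 = -0.449 Ω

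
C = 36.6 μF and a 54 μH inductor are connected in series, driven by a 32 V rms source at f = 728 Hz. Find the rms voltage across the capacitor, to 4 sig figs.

33.38 V

ω = 2πf = 4574 rad/s
X_L = ωL = 0.2470 Ω
X_C = 1/(ωC) = 5.973 Ω
Net reactance X = X_L − X_C = -5.726 Ω
Z = − j5.726 Ω
|Z| = √(0² + 5.726²) = 5.726 Ω
I = V/|Z| = 5.588 A
V_C = I·|Z_C| = 5.588 × 5.973 = 33.38 V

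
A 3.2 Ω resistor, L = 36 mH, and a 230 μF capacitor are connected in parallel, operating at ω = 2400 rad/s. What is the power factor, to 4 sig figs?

X_L = ωL = 86.40 Ω
X_C = 1/(ωC) = 1.812 Ω
Parallel: admittances add. Y = 1/R + 1/(jωL) + jωC
Y = (0.3125 + j0.5404) S
|Y| = 0.6243 S → |Z| = 1/|Y| = 1.602 Ω, ∠Z = −∠Y = -59.96°
cos φ = cos(-59.96°) = 0.5006

0.5006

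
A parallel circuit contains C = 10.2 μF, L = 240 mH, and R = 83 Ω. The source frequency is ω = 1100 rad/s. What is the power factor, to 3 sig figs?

0.851

X_L = ωL = 264 Ω
X_C = 1/(ωC) = 89.1 Ω
Parallel: admittances add. Y = 1/R + 1/(jωL) + jωC
Y = (0.0120 + j0.00743) S
|Y| = 0.0142 S → |Z| = 1/|Y| = 70.6 Ω, ∠Z = −∠Y = -31.7°
cos φ = cos(-31.7°) = 0.851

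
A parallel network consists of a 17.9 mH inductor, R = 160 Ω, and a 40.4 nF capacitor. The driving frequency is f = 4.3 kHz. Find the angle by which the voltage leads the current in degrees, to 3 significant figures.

ω = 2πf = 27020 rad/s
X_L = ωL = 484 Ω
X_C = 1/(ωC) = 916 Ω
Parallel: admittances add. Y = 1/R + 1/(jωL) + jωC
Y = (0.00625 − j0.000976) S
|Y| = 0.00633 S → |Z| = 1/|Y| = 158 Ω, ∠Z = −∠Y = 8.88°

8.88°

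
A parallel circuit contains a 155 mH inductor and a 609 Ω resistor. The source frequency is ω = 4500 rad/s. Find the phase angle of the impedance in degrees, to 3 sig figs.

X_L = ωL = 698 Ω
Parallel: admittances add. Y = 1/R + 1/(jωL)
Y = (0.00164 − j0.00143) S
|Y| = 0.00218 S → |Z| = 1/|Y| = 459 Ω, ∠Z = −∠Y = 41.1°

41.1°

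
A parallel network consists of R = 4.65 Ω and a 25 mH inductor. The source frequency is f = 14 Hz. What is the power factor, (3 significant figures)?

ω = 2πf = 87.96 rad/s
X_L = ωL = 2.20 Ω
Parallel: admittances add. Y = 1/R + 1/(jωL)
Y = (0.215 − j0.455) S
|Y| = 0.503 S → |Z| = 1/|Y| = 1.99 Ω, ∠Z = −∠Y = 64.7°
cos φ = cos(64.7°) = 0.428

0.428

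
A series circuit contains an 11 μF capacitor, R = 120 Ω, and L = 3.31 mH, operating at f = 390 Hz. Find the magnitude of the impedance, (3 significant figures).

ω = 2πf = 2450 rad/s
X_L = ωL = 8.11 Ω
X_C = 1/(ωC) = 37.1 Ω
Net reactance X = X_L − X_C = -29.0 Ω
Z = 120 − j29.0 Ω
|Z| = √(120² + 29.0²) = 123 Ω

123 Ω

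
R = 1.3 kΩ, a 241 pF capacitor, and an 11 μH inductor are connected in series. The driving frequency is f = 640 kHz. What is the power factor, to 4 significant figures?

ω = 2πf = 4.021e+06 rad/s
X_L = ωL = 44.23 Ω
X_C = 1/(ωC) = 1032 Ω
Net reactance X = X_L − X_C = -987.6 Ω
Z = 1300 − j987.6 Ω
|Z| = √(1300² + 987.6²) = 1633 Ω
∠Z = arctan(-987.6/1300) = -37.22°
cos φ = cos(-37.22°) = 0.7963

0.7963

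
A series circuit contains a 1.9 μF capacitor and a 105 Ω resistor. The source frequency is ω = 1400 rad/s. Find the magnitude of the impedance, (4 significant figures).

390.3 Ω

X_C = 1/(ωC) = 375.9 Ω
Z = 105.0 − j375.9 Ω
|Z| = √(105.0² + 375.9²) = 390.3 Ω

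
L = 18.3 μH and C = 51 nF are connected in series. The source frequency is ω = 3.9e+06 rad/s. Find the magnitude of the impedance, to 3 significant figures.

66.3 Ω

X_L = ωL = 71.4 Ω
X_C = 1/(ωC) = 5.03 Ω
Net reactance X = X_L − X_C = 66.3 Ω
Z = j66.3 Ω
|Z| = √(0² + 66.3²) = 66.3 Ω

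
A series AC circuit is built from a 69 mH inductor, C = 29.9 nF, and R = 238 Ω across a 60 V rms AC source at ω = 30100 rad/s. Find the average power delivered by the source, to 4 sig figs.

X_L = ωL = 2077 Ω
X_C = 1/(ωC) = 1111 Ω
Net reactance X = X_L − X_C = 965.8 Ω
Z = 238.0 + j965.8 Ω
|Z| = √(238.0² + 965.8²) = 994.7 Ω
∠Z = arctan(965.8/238.0) = 76.16°
I = V/|Z| = 60.32 mA
P = VI cos φ = 60 × 0.06032 × cos(76.16°) = 866.0 mW

866.0 mW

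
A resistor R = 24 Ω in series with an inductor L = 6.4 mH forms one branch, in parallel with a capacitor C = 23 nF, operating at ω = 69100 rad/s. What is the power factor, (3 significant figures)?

0.181

X_L = ωL = 442 Ω
X_C = 1/(ωC) = 629 Ω
Branch 1 (R+jX_L): Z₁ = 24.0 + j442 Ω, |Z₁| = 443 Ω
Branch 2 (−jX_C): Z₂ = −j629 Ω
Parallel: Z = Z₁Z₂/(Z₁+Z₂), |Z| = 1480 Ω, ∠Z = 79.6°
cos φ = cos(79.6°) = 0.181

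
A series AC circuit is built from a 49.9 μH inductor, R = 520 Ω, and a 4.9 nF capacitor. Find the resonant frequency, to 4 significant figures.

ω₀ = 1/√(LC) = 1/√(4.99e-05 × 4.9e-09) = 2.022e+06 rad/s
f₀ = ω₀/(2π) = 321.9 kHz

321.9 kHz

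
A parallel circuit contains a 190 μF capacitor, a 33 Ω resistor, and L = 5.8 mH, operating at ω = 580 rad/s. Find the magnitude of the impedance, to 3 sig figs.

X_L = ωL = 3.36 Ω
X_C = 1/(ωC) = 9.07 Ω
Parallel: admittances add. Y = 1/R + 1/(jωL) + jωC
Y = (0.0303 − j0.187) S
|Y| = 0.190 S → |Z| = 1/|Y| = 5.28 Ω, ∠Z = −∠Y = 80.8°

5.28 Ω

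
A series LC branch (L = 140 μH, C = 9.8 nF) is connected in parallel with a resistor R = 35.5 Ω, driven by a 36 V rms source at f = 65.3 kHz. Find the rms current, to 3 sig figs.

ω = 2πf = 410300 rad/s
X_L = ωL = 57.4 Ω
X_C = 1/(ωC) = 249 Ω
Branch 1: Z₁ = R = 35.5 Ω
Branch 2 (series LC): Z₂ = j(X_L − X_C) = −j191 Ω
Parallel: Z = Z₁Z₂/(Z₁+Z₂), |Z| = 34.9 Ω, ∠Z = -10.5°
I = V/|Z| = 36/34.9 = 1.03 A

1.03 A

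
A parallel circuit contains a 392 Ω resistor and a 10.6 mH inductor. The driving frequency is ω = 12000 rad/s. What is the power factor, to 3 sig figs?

0.309

X_L = ωL = 127 Ω
Parallel: admittances add. Y = 1/R + 1/(jωL)
Y = (0.00255 − j0.00786) S
|Y| = 0.00827 S → |Z| = 1/|Y| = 121 Ω, ∠Z = −∠Y = 72.0°
cos φ = cos(72.0°) = 0.309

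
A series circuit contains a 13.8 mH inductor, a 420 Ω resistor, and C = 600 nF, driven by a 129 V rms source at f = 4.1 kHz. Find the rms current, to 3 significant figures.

ω = 2πf = 25760 rad/s
X_L = ωL = 356 Ω
X_C = 1/(ωC) = 64.7 Ω
Net reactance X = X_L − X_C = 291 Ω
Z = 420 + j291 Ω
|Z| = √(420² + 291²) = 511 Ω
I = V/|Z| = 129/511 = 253 mA

253 mA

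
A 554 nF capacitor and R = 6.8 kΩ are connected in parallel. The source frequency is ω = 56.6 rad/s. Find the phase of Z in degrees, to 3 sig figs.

X_C = 1/(ωC) = 31900 Ω
Parallel: admittances add. Y = 1/R + jωC
Y = (0.000147 + j3.14e-05) S
|Y| = 0.000150 S → |Z| = 1/|Y| = 6650 Ω, ∠Z = −∠Y = -12.0°

-12.0°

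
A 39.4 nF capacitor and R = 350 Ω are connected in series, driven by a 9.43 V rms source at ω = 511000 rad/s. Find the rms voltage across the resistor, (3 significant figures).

9.34 V

X_C = 1/(ωC) = 49.7 Ω
Z = 350 − j49.7 Ω
|Z| = √(350² + 49.7²) = 354 Ω
I = V/|Z| = 26.7 mA
V_R = I·|Z_R| = 0.0267 × 350 = 9.34 V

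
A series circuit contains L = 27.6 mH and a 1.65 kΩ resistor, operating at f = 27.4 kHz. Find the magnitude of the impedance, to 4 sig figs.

ω = 2πf = 172200 rad/s
X_L = ωL = 4752 Ω
Z = 1650 + j4752 Ω
|Z| = √(1650² + 4752²) = 5030 Ω

5030 Ω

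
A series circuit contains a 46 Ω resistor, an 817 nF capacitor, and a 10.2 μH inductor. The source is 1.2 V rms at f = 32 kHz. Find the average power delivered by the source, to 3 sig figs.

31.1 mW

ω = 2πf = 201100 rad/s
X_L = ωL = 2.05 Ω
X_C = 1/(ωC) = 6.09 Ω
Net reactance X = X_L − X_C = -4.04 Ω
Z = 46.0 − j4.04 Ω
|Z| = √(46.0² + 4.04²) = 46.2 Ω
∠Z = arctan(-4.04/46.0) = -5.02°
I = V/|Z| = 26.0 mA
P = VI cos φ = 1.2 × 0.0260 × cos(-5.02°) = 31.1 mW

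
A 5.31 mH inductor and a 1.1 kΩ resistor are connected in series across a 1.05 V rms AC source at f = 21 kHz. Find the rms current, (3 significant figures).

805 μA

ω = 2πf = 131900 rad/s
X_L = ωL = 701 Ω
Z = 1100 + j701 Ω
|Z| = √(1100² + 701²) = 1300 Ω
I = V/|Z| = 1.05/1300 = 805 μA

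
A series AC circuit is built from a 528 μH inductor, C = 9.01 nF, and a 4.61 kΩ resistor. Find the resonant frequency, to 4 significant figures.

ω₀ = 1/√(LC) = 1/√(0.000528 × 9.01e-09) = 458500 rad/s
f₀ = ω₀/(2π) = 72.97 kHz

72.97 kHz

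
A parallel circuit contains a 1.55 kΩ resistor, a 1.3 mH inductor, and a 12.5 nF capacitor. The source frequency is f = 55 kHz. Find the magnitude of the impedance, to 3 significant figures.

456 Ω

ω = 2πf = 345600 rad/s
X_L = ωL = 449 Ω
X_C = 1/(ωC) = 231 Ω
Parallel: admittances add. Y = 1/R + 1/(jωL) + jωC
Y = (0.000645 + j0.00209) S
|Y| = 0.00219 S → |Z| = 1/|Y| = 456 Ω, ∠Z = −∠Y = -72.9°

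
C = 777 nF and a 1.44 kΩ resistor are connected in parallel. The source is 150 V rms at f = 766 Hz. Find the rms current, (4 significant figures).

570.5 mA

ω = 2πf = 4813 rad/s
X_C = 1/(ωC) = 267.4 Ω
Parallel: admittances add. Y = 1/R + jωC
Y = (0.0006944 + j0.003740) S
|Y| = 0.003804 S → |Z| = 1/|Y| = 262.9 Ω, ∠Z = −∠Y = -79.48°
I = V/|Z| = 150/262.9 = 570.5 mA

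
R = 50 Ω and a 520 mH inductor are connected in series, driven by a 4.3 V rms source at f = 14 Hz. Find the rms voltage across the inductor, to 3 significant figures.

2.90 V

ω = 2πf = 87.96 rad/s
X_L = ωL = 45.7 Ω
Z = 50.0 + j45.7 Ω
|Z| = √(50.0² + 45.7²) = 67.8 Ω
I = V/|Z| = 63.5 mA
V_L = I·|Z_L| = 0.0635 × 45.7 = 2.90 V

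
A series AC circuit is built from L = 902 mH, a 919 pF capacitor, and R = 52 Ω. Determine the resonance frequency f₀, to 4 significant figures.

5.528 kHz

ω₀ = 1/√(LC) = 1/√(0.902 × 9.19e-10) = 34730 rad/s
f₀ = ω₀/(2π) = 5.528 kHz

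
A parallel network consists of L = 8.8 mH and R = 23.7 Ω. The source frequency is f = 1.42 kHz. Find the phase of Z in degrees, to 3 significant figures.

ω = 2πf = 8922 rad/s
X_L = ωL = 78.5 Ω
Parallel: admittances add. Y = 1/R + 1/(jωL)
Y = (0.0422 − j0.0127) S
|Y| = 0.0441 S → |Z| = 1/|Y| = 22.7 Ω, ∠Z = −∠Y = 16.8°

16.8°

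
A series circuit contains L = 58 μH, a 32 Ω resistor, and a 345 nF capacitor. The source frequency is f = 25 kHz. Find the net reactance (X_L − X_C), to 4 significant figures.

ω = 2πf = 157100 rad/s
X_L = ωL = 9.111 Ω
X_C = 1/(ωC) = 18.45 Ω
X = 9.111 − 18.45 = -9.342 Ω

-9.342 Ω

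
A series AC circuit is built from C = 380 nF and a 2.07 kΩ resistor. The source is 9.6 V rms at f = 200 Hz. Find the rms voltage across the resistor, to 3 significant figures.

ω = 2πf = 1257 rad/s
X_C = 1/(ωC) = 2090 Ω
Z = 2070 − j2090 Ω
|Z| = √(2070² + 2090²) = 2940 Ω
I = V/|Z| = 3.26 mA
V_R = I·|Z_R| = 0.00326 × 2070 = 6.75 V

6.75 V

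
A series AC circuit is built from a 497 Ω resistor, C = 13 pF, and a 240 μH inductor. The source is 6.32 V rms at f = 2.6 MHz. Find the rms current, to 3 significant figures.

ω = 2πf = 1.634e+07 rad/s
X_L = ωL = 3920 Ω
X_C = 1/(ωC) = 4710 Ω
Net reactance X = X_L − X_C = -788 Ω
Z = 497 − j788 Ω
|Z| = √(497² + 788²) = 932 Ω
I = V/|Z| = 6.32/932 = 6.78 mA

6.78 mA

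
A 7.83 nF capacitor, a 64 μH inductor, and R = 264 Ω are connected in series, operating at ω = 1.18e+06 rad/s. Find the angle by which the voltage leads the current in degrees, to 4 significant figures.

-7.063°

X_L = ωL = 75.52 Ω
X_C = 1/(ωC) = 108.2 Ω
Net reactance X = X_L − X_C = -32.71 Ω
Z = 264.0 − j32.71 Ω
|Z| = √(264.0² + 32.71²) = 266.0 Ω
∠Z = arctan(-32.71/264.0) = -7.063°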